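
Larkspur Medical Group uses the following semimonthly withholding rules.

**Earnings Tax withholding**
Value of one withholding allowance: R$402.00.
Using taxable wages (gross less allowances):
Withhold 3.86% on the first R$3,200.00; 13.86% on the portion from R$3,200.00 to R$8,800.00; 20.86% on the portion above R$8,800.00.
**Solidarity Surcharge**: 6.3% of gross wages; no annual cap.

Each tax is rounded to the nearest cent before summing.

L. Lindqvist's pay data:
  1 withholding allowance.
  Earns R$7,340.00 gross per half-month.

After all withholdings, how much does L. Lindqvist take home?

Earnings Tax: taxable = R$7,340.00 − 1×R$402.00 = R$6,938.00
  R$123.52 + 13.86% × (R$6,938.00 − R$3,200.00) = R$123.52 + 13.86% × R$3,738.00 = R$641.61
Solidarity Surcharge: 6.3% × R$7,340.00 = R$462.42
Total withheld: R$641.61 + R$462.42 = R$1,104.03
Net pay: R$7,340.00 − R$1,104.03 = R$6,235.97

R$6,235.97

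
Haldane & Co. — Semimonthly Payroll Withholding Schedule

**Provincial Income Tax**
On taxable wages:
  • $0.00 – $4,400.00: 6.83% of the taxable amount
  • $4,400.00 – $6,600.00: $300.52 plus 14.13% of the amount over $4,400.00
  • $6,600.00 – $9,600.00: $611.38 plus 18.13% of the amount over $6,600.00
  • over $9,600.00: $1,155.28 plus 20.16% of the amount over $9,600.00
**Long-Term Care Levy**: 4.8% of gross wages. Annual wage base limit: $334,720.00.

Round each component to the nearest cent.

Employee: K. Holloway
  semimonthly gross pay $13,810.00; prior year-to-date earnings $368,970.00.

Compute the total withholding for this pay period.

Provincial Income Tax: taxable = $13,810.00
  $1,155.28 + 20.16% × ($13,810.00 − $9,600.00) = $1,155.28 + 20.16% × $4,210.00 = $2,004.02
Long-Term Care Levy: YTD $368,970.00 ≥ cap $334,720.00 → $0.00
Total: $2,004.02 + $0.00 = $2,004.02

$2,004.02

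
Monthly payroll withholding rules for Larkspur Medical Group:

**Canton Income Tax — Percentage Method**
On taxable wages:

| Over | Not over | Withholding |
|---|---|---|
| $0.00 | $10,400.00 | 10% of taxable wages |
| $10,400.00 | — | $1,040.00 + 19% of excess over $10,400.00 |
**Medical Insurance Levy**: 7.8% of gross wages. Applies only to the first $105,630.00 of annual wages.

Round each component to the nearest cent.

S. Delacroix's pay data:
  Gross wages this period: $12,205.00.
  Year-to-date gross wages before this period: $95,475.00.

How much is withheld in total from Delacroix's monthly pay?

Canton Income Tax: taxable = $12,205.00
  $1,040.00 + 19% × ($12,205.00 − $10,400.00) = $1,040.00 + 19% × $1,805.00 = $1,382.95
Medical Insurance Levy: cap $105,630.00 − YTD $95,475.00 = $10,155.00 subject; 7.8% × $10,155.00 = $792.09
Total: $1,382.95 + $792.09 = $2,175.04

$2,175.04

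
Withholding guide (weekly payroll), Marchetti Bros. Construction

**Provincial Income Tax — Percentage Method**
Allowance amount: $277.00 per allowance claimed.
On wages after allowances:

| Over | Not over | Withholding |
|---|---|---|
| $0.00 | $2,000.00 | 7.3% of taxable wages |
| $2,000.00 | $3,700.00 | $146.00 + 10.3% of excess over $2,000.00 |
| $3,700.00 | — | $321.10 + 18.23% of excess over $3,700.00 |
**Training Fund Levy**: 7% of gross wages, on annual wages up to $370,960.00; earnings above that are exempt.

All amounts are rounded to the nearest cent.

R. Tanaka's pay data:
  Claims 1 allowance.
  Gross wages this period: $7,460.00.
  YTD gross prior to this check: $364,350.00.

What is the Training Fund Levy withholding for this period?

$462.70

Training Fund Levy: cap $370,960.00 − YTD $364,350.00 = $6,610.00 subject; 7% × $6,610.00 = $462.70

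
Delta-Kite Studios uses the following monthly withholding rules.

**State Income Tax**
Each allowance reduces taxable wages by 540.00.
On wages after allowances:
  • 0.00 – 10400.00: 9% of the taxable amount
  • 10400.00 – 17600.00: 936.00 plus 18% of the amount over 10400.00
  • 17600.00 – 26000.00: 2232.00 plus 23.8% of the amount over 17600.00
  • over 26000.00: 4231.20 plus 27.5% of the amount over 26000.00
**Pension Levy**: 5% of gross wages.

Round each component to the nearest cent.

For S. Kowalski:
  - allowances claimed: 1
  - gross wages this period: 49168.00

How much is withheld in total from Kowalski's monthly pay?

12912.30

State Income Tax: taxable = 49168.00 − 1×540.00 = 48628.00
  4231.20 + 27.5% × (48628.00 − 26000.00) = 4231.20 + 27.5% × 22628.00 = 10453.90
Pension Levy: 5% × 49168.00 = 2458.40
Total: 10453.90 + 2458.40 = 12912.30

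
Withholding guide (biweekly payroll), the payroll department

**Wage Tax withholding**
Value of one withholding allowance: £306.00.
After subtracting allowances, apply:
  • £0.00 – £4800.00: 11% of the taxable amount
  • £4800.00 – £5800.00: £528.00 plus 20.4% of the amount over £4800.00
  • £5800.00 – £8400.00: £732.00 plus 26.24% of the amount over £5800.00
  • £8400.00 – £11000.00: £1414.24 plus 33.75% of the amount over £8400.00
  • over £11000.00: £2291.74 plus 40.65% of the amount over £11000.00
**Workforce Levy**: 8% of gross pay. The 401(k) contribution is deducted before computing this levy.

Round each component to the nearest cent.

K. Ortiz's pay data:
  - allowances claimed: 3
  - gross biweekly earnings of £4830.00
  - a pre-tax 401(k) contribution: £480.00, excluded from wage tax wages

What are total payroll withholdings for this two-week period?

Wage Tax: taxable = £4830.00 − £480.00 − 3×£306.00 = £3432.00
  11% × £3432.00 = £377.52
Workforce Levy: 8% × £4350.00 = £348.00
Total: £377.52 + £348.00 = £725.52

£725.52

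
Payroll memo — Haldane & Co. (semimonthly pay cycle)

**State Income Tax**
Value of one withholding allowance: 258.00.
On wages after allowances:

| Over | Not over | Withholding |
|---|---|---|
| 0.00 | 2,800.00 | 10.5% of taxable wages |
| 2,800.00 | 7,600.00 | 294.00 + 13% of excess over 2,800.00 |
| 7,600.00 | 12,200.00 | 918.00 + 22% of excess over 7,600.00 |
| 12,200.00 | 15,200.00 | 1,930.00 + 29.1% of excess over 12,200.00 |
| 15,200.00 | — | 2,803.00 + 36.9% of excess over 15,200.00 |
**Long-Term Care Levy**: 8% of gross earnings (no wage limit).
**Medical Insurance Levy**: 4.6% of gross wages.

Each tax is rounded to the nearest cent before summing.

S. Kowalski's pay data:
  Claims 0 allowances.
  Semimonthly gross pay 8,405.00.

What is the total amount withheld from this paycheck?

State Income Tax: taxable = 8,405.00
  918.00 + 22% × (8,405.00 − 7,600.00) = 918.00 + 22% × 805.00 = 1,095.10
Long-Term Care Levy: 8% × 8,405.00 = 672.40
Medical Insurance Levy: 4.6% × 8,405.00 = 386.63
Total: 1,095.10 + 672.40 + 386.63 = 2,154.13

2,154.13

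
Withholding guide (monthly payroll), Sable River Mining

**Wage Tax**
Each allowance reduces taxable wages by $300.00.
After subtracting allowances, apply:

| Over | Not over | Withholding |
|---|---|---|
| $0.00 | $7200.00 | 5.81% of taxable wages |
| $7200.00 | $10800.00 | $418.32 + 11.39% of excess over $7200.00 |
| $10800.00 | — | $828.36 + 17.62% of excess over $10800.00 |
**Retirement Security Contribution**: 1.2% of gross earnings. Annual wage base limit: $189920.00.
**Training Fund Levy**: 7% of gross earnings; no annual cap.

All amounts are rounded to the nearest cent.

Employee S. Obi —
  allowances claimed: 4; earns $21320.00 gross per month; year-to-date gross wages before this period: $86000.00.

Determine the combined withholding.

$4218.78

Wage Tax: taxable = $21320.00 − 4×$300.00 = $20120.00
  $828.36 + 17.62% × ($20120.00 − $10800.00) = $828.36 + 17.62% × $9320.00 = $2470.54
Retirement Security Contribution: 1.2% × $21320.00 = $255.84
Training Fund Levy: 7% × $21320.00 = $1492.40
Total: $2470.54 + $255.84 + $1492.40 = $4218.78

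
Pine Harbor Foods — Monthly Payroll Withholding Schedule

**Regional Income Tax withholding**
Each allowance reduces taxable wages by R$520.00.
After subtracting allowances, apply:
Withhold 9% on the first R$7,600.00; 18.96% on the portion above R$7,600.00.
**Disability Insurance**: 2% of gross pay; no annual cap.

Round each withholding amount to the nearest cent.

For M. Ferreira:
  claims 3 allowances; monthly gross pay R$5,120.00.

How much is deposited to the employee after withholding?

Regional Income Tax: taxable = R$5,120.00 − 3×R$520.00 = R$3,560.00
  9% × R$3,560.00 = R$320.40
Disability Insurance: 2% × R$5,120.00 = R$102.40
Total withheld: R$320.40 + R$102.40 = R$422.80
Net pay: R$5,120.00 − R$422.80 = R$4,697.20

R$4,697.20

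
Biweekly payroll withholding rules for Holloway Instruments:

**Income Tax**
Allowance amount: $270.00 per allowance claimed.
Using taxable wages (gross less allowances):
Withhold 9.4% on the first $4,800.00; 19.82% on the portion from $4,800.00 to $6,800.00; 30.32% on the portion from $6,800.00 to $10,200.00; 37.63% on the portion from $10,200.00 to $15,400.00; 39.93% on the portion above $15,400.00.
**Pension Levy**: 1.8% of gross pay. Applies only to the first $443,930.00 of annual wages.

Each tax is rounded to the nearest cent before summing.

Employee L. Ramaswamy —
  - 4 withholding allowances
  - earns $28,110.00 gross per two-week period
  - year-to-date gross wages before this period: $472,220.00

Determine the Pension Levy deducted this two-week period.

$0.00

Pension Levy: YTD $472,220.00 ≥ cap $443,930.00 → $0.00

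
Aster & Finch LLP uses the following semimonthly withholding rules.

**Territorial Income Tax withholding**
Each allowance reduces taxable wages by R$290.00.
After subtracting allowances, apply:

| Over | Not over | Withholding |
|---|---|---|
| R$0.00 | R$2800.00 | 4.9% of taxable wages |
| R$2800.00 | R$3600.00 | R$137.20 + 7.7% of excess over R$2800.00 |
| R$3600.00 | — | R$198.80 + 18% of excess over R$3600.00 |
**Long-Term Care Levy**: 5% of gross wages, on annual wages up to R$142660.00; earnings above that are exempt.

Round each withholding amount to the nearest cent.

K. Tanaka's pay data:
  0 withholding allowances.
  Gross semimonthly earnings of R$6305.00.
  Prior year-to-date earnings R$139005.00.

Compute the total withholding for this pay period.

Territorial Income Tax: taxable = R$6305.00
  R$198.80 + 18% × (R$6305.00 − R$3600.00) = R$198.80 + 18% × R$2705.00 = R$685.70
Long-Term Care Levy: cap R$142660.00 − YTD R$139005.00 = R$3655.00 subject; 5% × R$3655.00 = R$182.75
Total: R$685.70 + R$182.75 = R$868.45

R$868.45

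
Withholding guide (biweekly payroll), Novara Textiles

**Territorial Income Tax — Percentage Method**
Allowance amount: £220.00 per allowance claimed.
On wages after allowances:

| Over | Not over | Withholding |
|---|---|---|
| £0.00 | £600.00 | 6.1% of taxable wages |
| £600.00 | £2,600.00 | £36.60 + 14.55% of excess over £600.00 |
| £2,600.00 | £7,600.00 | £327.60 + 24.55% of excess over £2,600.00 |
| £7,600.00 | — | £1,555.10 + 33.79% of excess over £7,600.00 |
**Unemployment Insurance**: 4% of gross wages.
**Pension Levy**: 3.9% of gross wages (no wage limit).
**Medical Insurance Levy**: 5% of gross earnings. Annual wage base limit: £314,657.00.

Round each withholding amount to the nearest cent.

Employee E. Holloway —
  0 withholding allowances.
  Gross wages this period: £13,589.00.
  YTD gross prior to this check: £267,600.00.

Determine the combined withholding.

Territorial Income Tax: taxable = £13,589.00
  £1,555.10 + 33.79% × (£13,589.00 − £7,600.00) = £1,555.10 + 33.79% × £5,989.00 = £3,578.78
Unemployment Insurance: 4% × £13,589.00 = £543.56
Pension Levy: 3.9% × £13,589.00 = £529.97
Medical Insurance Levy: 5% × £13,589.00 = £679.45
Total: £3,578.78 + £543.56 + £529.97 + £679.45 = £5,331.76

£5,331.76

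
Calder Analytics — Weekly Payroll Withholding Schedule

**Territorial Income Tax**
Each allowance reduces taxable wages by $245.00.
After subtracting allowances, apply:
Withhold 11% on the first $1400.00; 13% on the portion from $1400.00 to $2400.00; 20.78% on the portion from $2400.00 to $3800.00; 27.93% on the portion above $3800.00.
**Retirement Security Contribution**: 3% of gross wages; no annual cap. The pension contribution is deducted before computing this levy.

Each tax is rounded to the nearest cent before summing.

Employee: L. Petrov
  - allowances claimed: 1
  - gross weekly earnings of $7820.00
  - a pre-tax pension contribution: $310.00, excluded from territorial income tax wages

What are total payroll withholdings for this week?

Territorial Income Tax: taxable = $7820.00 − $310.00 − 1×$245.00 = $7265.00
  $574.92 + 27.93% × ($7265.00 − $3800.00) = $574.92 + 27.93% × $3465.00 = $1542.69
Retirement Security Contribution: 3% × $7510.00 = $225.30
Total: $1542.69 + $225.30 = $1767.99

$1767.99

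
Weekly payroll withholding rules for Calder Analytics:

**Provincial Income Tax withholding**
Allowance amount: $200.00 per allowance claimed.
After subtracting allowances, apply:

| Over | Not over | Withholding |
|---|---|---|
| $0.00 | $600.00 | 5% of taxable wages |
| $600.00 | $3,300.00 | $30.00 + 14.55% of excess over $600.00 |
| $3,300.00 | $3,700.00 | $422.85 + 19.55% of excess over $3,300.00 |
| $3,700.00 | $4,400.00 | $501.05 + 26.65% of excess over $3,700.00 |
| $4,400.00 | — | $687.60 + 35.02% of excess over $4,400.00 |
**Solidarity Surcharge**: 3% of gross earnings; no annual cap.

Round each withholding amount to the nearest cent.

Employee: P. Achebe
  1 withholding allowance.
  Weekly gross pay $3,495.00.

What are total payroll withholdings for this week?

Provincial Income Tax: taxable = $3,495.00 − 1×$200.00 = $3,295.00
  $30.00 + 14.55% × ($3,295.00 − $600.00) = $30.00 + 14.55% × $2,695.00 = $422.12
Solidarity Surcharge: 3% × $3,495.00 = $104.85
Total: $422.12 + $104.85 = $526.97

$526.97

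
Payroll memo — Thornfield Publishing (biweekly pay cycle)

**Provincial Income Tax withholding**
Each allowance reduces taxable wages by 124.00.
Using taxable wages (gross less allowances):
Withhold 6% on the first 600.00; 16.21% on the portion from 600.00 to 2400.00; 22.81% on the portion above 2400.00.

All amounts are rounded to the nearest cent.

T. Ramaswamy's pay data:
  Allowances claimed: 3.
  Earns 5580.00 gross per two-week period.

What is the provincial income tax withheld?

Provincial Income Tax: taxable = 5580.00 − 3×124.00 = 5208.00
  327.78 + 22.81% × (5208.00 − 2400.00) = 327.78 + 22.81% × 2808.00 = 968.28

968.28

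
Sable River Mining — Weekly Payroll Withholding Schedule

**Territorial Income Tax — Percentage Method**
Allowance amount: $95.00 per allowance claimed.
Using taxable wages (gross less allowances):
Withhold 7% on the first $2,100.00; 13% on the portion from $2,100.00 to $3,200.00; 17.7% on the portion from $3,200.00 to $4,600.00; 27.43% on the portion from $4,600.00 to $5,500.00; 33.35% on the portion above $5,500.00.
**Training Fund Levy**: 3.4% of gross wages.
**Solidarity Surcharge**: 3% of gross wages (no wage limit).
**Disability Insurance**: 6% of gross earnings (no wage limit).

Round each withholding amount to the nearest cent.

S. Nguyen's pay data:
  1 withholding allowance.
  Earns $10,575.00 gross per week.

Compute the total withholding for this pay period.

Territorial Income Tax: taxable = $10,575.00 − 1×$95.00 = $10,480.00
  $784.67 + 33.35% × ($10,480.00 − $5,500.00) = $784.67 + 33.35% × $4,980.00 = $2,445.50
Training Fund Levy: 3.4% × $10,575.00 = $359.55
Solidarity Surcharge: 3% × $10,575.00 = $317.25
Disability Insurance: 6% × $10,575.00 = $634.50
Total: $2,445.50 + $359.55 + $317.25 + $634.50 = $3,756.80

$3,756.80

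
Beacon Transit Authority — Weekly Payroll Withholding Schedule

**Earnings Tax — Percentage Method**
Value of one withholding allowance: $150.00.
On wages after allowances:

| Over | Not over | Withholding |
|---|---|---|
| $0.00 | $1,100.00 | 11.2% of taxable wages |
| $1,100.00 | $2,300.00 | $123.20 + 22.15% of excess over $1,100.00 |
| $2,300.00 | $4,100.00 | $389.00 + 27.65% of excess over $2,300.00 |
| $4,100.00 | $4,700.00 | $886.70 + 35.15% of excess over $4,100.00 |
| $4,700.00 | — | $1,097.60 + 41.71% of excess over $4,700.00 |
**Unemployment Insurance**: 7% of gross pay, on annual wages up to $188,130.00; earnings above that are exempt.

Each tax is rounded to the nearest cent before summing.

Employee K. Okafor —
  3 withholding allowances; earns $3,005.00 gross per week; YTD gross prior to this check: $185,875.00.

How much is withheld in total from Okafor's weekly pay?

$617.36

Earnings Tax: taxable = $3,005.00 − 3×$150.00 = $2,555.00
  $389.00 + 27.65% × ($2,555.00 − $2,300.00) = $389.00 + 27.65% × $255.00 = $459.51
Unemployment Insurance: cap $188,130.00 − YTD $185,875.00 = $2,255.00 subject; 7% × $2,255.00 = $157.85
Total: $459.51 + $157.85 = $617.36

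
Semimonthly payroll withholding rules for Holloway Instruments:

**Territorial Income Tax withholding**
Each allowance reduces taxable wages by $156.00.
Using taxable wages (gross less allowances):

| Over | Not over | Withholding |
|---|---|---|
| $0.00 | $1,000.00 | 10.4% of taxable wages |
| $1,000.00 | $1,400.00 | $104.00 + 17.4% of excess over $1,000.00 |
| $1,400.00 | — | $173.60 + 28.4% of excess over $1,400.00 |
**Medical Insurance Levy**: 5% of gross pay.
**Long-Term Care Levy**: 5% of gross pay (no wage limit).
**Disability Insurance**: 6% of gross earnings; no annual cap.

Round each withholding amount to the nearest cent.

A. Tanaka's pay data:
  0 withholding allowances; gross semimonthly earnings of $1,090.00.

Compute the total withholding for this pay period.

Territorial Income Tax: taxable = $1,090.00
  $104.00 + 17.4% × ($1,090.00 − $1,000.00) = $104.00 + 17.4% × $90.00 = $119.66
Medical Insurance Levy: 5% × $1,090.00 = $54.50
Long-Term Care Levy: 5% × $1,090.00 = $54.50
Disability Insurance: 6% × $1,090.00 = $65.40
Total: $119.66 + $54.50 + $54.50 + $65.40 = $294.06

$294.06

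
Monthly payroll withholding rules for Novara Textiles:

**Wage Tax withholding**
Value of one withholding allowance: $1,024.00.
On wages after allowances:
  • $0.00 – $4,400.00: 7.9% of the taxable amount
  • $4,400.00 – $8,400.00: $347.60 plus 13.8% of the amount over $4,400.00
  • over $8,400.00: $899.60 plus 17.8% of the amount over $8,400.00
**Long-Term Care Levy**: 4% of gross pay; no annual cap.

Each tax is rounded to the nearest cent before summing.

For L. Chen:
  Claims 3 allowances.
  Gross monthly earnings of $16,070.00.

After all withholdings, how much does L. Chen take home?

$13,709.16

Wage Tax: taxable = $16,070.00 − 3×$1,024.00 = $12,998.00
  $899.60 + 17.8% × ($12,998.00 − $8,400.00) = $899.60 + 17.8% × $4,598.00 = $1,718.04
Long-Term Care Levy: 4% × $16,070.00 = $642.80
Total withheld: $1,718.04 + $642.80 = $2,360.84
Net pay: $16,070.00 − $2,360.84 = $13,709.16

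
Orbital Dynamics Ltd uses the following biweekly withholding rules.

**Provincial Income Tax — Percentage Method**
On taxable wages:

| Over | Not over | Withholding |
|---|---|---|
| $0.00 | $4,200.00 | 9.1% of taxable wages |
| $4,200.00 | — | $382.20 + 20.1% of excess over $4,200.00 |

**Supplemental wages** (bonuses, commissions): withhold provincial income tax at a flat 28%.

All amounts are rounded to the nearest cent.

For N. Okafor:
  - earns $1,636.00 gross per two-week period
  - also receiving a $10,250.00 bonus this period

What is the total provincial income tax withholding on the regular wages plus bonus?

Provincial Income Tax: taxable = $1,636.00
  9.1% × $1,636.00 = $148.88
Supplemental (28% flat on bonus): 28% × $10,250.00 = $2,870.00
Total provincial income tax: $148.88 + $2,870.00 = $3,018.88

$3,018.88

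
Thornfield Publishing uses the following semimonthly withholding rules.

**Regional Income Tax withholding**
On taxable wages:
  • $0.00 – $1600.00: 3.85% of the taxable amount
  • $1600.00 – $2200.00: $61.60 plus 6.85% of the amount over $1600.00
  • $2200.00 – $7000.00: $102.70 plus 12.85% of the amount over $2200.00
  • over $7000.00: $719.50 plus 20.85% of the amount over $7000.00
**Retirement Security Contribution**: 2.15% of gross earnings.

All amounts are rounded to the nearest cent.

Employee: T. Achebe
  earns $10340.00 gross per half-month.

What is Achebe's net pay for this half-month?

$8701.80

Regional Income Tax: taxable = $10340.00
  $719.50 + 20.85% × ($10340.00 − $7000.00) = $719.50 + 20.85% × $3340.00 = $1415.89
Retirement Security Contribution: 2.15% × $10340.00 = $222.31
Total withheld: $1415.89 + $222.31 = $1638.20
Net pay: $10340.00 − $1638.20 = $8701.80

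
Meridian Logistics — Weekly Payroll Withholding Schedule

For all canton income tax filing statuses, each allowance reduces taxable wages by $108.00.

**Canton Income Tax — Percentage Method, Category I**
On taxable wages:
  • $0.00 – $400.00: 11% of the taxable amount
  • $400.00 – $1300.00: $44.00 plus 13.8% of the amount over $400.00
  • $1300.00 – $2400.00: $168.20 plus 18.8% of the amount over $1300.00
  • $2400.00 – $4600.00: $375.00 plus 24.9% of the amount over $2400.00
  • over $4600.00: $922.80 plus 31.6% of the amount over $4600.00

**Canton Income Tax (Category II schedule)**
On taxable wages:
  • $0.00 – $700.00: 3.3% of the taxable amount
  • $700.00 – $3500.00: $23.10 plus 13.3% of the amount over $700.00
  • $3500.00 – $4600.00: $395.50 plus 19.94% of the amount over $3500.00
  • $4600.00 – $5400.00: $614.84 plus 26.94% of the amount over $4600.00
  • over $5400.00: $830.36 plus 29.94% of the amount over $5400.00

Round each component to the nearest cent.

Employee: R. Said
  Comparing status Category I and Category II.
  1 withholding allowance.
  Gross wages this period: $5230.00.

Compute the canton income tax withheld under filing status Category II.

$755.47

Canton Income Tax (Category II): taxable = $5230.00 − 1×$108.00 = $5122.00
  $614.84 + 26.94% × ($5122.00 − $4600.00) = $614.84 + 26.94% × $522.00 = $755.47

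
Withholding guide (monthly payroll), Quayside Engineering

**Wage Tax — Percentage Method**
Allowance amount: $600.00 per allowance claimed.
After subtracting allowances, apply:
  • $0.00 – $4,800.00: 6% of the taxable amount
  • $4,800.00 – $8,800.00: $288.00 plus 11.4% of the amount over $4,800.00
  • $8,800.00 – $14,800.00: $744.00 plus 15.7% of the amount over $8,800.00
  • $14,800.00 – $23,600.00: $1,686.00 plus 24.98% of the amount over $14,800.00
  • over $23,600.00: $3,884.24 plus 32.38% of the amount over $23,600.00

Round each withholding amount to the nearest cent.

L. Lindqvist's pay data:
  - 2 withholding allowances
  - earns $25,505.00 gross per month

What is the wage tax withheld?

Wage Tax: taxable = $25,505.00 − 2×$600.00 = $24,305.00
  $3,884.24 + 32.38% × ($24,305.00 − $23,600.00) = $3,884.24 + 32.38% × $705.00 = $4,112.52

$4,112.52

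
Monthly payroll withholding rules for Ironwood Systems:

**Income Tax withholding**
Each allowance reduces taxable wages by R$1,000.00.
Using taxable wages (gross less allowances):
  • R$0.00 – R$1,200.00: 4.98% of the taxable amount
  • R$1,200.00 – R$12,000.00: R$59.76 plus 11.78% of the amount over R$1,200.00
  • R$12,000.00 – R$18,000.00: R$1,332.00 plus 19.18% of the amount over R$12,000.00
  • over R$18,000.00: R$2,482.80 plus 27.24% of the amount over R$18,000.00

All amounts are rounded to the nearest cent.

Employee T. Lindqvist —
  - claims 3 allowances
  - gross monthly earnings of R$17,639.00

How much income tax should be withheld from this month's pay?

Income Tax: taxable = R$17,639.00 − 3×R$1,000.00 = R$14,639.00
  R$1,332.00 + 19.18% × (R$14,639.00 − R$12,000.00) = R$1,332.00 + 19.18% × R$2,639.00 = R$1,838.16

R$1,838.16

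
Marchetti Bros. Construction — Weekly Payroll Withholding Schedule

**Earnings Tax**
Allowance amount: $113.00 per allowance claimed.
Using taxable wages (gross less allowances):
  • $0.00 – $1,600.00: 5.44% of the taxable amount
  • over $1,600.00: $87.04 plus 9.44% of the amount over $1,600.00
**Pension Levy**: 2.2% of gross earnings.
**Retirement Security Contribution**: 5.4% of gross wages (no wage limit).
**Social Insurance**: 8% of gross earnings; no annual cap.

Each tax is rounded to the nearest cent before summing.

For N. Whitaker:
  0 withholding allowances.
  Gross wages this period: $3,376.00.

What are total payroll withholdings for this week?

Earnings Tax: taxable = $3,376.00
  $87.04 + 9.44% × ($3,376.00 − $1,600.00) = $87.04 + 9.44% × $1,776.00 = $254.69
Pension Levy: 2.2% × $3,376.00 = $74.27
Retirement Security Contribution: 5.4% × $3,376.00 = $182.30
Social Insurance: 8% × $3,376.00 = $270.08
Total: $254.69 + $74.27 + $182.30 + $270.08 = $781.34

$781.34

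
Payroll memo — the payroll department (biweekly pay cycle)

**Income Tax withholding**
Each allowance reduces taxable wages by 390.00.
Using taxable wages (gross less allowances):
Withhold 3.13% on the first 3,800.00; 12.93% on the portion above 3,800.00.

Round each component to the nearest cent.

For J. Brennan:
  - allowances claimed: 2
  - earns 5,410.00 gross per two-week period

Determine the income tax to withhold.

226.26

Income Tax: taxable = 5,410.00 − 2×390.00 = 4,630.00
  118.94 + 12.93% × (4,630.00 − 3,800.00) = 118.94 + 12.93% × 830.00 = 226.26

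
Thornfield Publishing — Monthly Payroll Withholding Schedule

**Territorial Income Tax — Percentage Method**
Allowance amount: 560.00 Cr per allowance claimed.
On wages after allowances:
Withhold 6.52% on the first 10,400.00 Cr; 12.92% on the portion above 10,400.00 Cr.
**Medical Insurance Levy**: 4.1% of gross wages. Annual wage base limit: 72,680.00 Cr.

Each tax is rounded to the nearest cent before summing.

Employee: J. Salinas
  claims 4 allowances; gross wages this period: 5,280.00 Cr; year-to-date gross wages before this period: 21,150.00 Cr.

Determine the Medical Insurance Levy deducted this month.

216.48 Cr

Medical Insurance Levy: 4.1% × 5,280.00 Cr = 216.48 Cr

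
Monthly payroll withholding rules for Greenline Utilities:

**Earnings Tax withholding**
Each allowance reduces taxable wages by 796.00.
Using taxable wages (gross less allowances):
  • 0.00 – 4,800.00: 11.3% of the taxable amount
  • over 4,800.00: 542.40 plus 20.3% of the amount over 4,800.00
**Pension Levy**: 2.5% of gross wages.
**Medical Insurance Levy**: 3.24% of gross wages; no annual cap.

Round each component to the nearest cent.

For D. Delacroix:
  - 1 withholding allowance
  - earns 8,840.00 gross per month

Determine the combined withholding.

1,708.35

Earnings Tax: taxable = 8,840.00 − 1×796.00 = 8,044.00
  542.40 + 20.3% × (8,044.00 − 4,800.00) = 542.40 + 20.3% × 3,244.00 = 1,200.93
Pension Levy: 2.5% × 8,840.00 = 221.00
Medical Insurance Levy: 3.24% × 8,840.00 = 286.42
Total: 1,200.93 + 221.00 + 286.42 = 1,708.35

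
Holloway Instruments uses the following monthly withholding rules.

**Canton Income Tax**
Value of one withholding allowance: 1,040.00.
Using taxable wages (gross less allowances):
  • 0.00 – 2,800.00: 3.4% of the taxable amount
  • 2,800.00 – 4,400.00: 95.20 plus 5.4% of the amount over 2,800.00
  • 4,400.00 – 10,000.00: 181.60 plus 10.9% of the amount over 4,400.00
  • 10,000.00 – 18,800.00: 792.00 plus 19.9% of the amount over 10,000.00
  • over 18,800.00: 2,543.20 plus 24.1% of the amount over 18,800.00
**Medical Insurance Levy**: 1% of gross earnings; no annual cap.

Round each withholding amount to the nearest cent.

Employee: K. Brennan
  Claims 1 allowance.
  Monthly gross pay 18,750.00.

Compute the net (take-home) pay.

16,236.21

Canton Income Tax: taxable = 18,750.00 − 1×1,040.00 = 17,710.00
  792.00 + 19.9% × (17,710.00 − 10,000.00) = 792.00 + 19.9% × 7,710.00 = 2,326.29
Medical Insurance Levy: 1% × 18,750.00 = 187.50
Total withheld: 2,326.29 + 187.50 = 2,513.79
Net pay: 18,750.00 − 2,513.79 = 16,236.21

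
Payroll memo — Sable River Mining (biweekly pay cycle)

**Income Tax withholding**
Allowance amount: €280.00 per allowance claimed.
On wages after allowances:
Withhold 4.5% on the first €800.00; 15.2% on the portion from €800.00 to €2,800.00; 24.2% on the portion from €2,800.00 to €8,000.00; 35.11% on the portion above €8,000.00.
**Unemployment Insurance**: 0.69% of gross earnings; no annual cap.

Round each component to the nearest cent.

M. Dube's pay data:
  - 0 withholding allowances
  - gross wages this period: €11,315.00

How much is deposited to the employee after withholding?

€8,474.63

Income Tax: taxable = €11,315.00
  €1,598.40 + 35.11% × (€11,315.00 − €8,000.00) = €1,598.40 + 35.11% × €3,315.00 = €2,762.30
Unemployment Insurance: 0.69% × €11,315.00 = €78.07
Total withheld: €2,762.30 + €78.07 = €2,840.37
Net pay: €11,315.00 − €2,840.37 = €8,474.63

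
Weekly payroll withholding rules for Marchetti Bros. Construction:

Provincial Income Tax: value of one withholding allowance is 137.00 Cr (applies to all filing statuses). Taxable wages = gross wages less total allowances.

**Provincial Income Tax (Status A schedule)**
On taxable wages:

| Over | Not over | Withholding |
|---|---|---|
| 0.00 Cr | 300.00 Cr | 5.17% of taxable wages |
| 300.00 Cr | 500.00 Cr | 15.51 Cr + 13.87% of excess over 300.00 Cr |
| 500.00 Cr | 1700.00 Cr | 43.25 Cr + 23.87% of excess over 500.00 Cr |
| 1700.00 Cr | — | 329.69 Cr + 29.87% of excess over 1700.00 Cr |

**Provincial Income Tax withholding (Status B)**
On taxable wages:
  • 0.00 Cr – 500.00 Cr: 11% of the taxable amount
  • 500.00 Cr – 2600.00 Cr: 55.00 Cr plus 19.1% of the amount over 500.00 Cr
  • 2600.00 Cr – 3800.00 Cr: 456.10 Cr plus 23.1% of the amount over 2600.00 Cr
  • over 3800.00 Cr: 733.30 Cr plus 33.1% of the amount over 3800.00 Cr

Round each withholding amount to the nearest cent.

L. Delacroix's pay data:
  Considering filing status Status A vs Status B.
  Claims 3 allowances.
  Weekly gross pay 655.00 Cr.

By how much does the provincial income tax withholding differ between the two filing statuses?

Provincial Income Tax (Status A): taxable = 655.00 Cr − 3×137.00 Cr = 244.00 Cr
  5.17% × 244.00 Cr = 12.61 Cr
Provincial Income Tax (Status B): taxable = 655.00 Cr − 3×137.00 Cr = 244.00 Cr
  11% × 244.00 Cr = 26.84 Cr
Difference: |12.61 Cr − 26.84 Cr| = 14.23 Cr (higher under Status B)

14.23 Cr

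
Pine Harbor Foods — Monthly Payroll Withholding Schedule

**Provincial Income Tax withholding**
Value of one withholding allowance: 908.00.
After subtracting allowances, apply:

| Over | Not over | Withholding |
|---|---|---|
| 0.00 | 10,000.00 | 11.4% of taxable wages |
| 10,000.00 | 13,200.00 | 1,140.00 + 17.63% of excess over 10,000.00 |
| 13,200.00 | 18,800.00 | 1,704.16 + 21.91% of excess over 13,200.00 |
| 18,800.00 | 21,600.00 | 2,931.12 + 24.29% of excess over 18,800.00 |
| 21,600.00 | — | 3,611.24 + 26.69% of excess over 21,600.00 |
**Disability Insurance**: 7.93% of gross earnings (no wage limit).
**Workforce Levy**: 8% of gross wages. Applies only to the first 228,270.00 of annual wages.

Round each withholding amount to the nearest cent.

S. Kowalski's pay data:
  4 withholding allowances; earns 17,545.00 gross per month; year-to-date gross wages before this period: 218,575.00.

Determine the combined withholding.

4,027.30

Provincial Income Tax: taxable = 17,545.00 − 4×908.00 = 13,913.00
  1,704.16 + 21.91% × (13,913.00 − 13,200.00) = 1,704.16 + 21.91% × 713.00 = 1,860.38
Disability Insurance: 7.93% × 17,545.00 = 1,391.32
Workforce Levy: cap 228,270.00 − YTD 218,575.00 = 9,695.00 subject; 8% × 9,695.00 = 775.60
Total: 1,860.38 + 1,391.32 + 775.60 = 4,027.30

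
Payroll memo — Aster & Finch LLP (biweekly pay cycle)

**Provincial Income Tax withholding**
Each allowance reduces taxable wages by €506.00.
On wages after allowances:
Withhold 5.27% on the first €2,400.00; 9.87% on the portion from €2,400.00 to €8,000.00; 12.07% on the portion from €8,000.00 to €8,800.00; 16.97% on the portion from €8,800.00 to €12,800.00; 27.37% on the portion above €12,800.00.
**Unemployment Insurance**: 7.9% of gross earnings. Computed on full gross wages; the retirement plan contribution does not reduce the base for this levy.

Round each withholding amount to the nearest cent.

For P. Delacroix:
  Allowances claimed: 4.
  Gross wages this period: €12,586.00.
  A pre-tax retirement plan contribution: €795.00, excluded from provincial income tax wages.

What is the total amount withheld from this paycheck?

Provincial Income Tax: taxable = €12,586.00 − €795.00 − 4×€506.00 = €9,767.00
  €775.76 + 16.97% × (€9,767.00 − €8,800.00) = €775.76 + 16.97% × €967.00 = €939.86
Unemployment Insurance: 7.9% × €12,586.00 = €994.29
Total: €939.86 + €994.29 = €1,934.15

€1,934.15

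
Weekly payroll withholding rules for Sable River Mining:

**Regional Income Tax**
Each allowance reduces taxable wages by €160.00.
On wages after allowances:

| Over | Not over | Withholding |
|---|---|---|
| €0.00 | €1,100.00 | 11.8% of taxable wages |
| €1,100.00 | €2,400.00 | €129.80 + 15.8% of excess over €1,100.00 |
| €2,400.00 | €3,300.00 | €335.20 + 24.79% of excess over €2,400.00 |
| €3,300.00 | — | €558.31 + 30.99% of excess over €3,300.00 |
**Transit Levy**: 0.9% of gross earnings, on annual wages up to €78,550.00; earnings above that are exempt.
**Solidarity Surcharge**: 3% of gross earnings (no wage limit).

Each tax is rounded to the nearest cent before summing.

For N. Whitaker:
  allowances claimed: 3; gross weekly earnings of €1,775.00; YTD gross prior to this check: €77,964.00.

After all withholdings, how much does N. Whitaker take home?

€1,555.87

Regional Income Tax: taxable = €1,775.00 − 3×€160.00 = €1,295.00
  €129.80 + 15.8% × (€1,295.00 − €1,100.00) = €129.80 + 15.8% × €195.00 = €160.61
Transit Levy: cap €78,550.00 − YTD €77,964.00 = €586.00 subject; 0.9% × €586.00 = €5.27
Solidarity Surcharge: 3% × €1,775.00 = €53.25
Total withheld: €160.61 + €5.27 + €53.25 = €219.13
Net pay: €1,775.00 − €219.13 = €1,555.87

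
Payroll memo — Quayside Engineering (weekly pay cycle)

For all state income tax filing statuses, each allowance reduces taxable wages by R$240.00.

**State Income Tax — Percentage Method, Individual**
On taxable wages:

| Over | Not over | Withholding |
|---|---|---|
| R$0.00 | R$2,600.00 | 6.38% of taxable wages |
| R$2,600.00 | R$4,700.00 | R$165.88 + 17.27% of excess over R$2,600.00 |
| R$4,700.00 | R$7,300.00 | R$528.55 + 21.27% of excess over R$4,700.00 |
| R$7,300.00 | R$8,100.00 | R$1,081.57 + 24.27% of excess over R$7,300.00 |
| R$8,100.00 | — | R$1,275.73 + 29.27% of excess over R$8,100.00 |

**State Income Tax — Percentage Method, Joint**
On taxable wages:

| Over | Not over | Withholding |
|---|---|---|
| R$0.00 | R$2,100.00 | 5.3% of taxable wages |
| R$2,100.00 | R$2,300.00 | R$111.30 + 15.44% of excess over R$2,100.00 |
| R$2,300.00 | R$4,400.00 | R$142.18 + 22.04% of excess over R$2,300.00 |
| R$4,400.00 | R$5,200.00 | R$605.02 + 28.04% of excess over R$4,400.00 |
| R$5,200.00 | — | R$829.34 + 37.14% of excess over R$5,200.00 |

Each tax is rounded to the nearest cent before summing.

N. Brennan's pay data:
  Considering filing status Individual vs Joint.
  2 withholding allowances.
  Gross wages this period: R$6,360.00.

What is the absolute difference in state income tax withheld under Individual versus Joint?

R$302.35

State Income Tax (Individual): taxable = R$6,360.00 − 2×R$240.00 = R$5,880.00
  R$528.55 + 21.27% × (R$5,880.00 − R$4,700.00) = R$528.55 + 21.27% × R$1,180.00 = R$779.54
State Income Tax (Joint): taxable = R$6,360.00 − 2×R$240.00 = R$5,880.00
  R$829.34 + 37.14% × (R$5,880.00 − R$5,200.00) = R$829.34 + 37.14% × R$680.00 = R$1,081.89
Difference: |R$779.54 − R$1,081.89| = R$302.35 (higher under Joint)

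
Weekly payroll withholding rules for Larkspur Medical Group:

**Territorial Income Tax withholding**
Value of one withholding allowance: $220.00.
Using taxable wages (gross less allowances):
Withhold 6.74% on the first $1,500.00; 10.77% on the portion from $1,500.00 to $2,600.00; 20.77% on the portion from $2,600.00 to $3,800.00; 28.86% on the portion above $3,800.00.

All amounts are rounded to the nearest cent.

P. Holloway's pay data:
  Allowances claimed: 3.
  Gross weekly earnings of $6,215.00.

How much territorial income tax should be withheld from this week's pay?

Territorial Income Tax: taxable = $6,215.00 − 3×$220.00 = $5,555.00
  $468.81 + 28.86% × ($5,555.00 − $3,800.00) = $468.81 + 28.86% × $1,755.00 = $975.30

$975.30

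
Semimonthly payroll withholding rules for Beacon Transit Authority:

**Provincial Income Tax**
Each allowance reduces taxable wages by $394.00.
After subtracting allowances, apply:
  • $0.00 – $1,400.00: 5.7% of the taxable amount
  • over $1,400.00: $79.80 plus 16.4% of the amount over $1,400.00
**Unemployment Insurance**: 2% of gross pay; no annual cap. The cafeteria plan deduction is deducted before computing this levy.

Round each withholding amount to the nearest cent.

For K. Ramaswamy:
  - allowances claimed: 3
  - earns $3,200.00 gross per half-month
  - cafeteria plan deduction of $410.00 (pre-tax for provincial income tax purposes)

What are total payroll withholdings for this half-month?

$169.71

Provincial Income Tax: taxable = $3,200.00 − $410.00 − 3×$394.00 = $1,608.00
  $79.80 + 16.4% × ($1,608.00 − $1,400.00) = $79.80 + 16.4% × $208.00 = $113.91
Unemployment Insurance: 2% × $2,790.00 = $55.80
Total: $113.91 + $55.80 = $169.71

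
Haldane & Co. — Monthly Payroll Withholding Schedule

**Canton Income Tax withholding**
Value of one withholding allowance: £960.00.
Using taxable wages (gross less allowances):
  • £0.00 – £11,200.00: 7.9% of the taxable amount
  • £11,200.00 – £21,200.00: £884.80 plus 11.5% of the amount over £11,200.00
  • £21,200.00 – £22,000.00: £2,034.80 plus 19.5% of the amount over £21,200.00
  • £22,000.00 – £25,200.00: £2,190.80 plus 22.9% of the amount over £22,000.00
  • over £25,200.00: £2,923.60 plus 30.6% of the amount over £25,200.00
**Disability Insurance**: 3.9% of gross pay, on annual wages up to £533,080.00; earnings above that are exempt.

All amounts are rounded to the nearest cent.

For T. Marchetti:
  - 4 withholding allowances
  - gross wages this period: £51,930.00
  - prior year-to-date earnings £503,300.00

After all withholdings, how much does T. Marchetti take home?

Canton Income Tax: taxable = £51,930.00 − 4×£960.00 = £48,090.00
  £2,923.60 + 30.6% × (£48,090.00 − £25,200.00) = £2,923.60 + 30.6% × £22,890.00 = £9,927.94
Disability Insurance: cap £533,080.00 − YTD £503,300.00 = £29,780.00 subject; 3.9% × £29,780.00 = £1,161.42
Total withheld: £9,927.94 + £1,161.42 = £11,089.36
Net pay: £51,930.00 − £11,089.36 = £40,840.64

£40,840.64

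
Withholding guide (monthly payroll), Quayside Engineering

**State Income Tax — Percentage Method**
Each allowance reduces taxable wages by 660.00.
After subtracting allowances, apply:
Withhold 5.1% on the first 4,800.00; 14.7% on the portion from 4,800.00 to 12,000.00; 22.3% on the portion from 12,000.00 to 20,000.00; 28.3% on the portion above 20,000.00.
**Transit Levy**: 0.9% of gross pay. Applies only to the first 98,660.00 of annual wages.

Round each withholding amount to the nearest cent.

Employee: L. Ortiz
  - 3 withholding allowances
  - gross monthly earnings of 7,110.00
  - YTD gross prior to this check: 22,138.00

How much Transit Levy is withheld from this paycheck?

63.99

Transit Levy: 0.9% × 7,110.00 = 63.99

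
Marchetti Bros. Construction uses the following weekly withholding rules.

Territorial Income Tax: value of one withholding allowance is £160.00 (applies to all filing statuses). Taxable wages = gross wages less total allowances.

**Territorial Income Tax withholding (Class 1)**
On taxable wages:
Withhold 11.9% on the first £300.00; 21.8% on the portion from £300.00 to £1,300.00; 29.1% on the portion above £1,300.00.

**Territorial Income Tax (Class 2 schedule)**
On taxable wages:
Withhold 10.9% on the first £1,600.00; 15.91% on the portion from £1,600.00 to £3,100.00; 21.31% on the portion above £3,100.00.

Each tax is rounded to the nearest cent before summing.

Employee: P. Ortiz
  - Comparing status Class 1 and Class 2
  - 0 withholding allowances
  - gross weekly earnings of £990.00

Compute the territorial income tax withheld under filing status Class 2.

£107.91

Territorial Income Tax (Class 2): taxable = £990.00
  10.9% × £990.00 = £107.91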